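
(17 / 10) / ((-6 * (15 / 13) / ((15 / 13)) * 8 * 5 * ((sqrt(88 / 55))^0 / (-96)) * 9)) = 17 / 225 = 0.08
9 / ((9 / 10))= 10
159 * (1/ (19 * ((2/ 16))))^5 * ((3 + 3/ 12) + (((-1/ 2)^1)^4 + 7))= 53729280/ 2476099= 21.70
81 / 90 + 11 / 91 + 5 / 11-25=-235481 / 10010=-23.52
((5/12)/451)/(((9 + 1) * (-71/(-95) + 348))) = 95/358609944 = 0.00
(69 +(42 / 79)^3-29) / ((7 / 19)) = 376117312 / 3451273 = 108.98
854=854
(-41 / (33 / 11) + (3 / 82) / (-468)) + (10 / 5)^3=-24163 / 4264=-5.67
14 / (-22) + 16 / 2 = 81 / 11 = 7.36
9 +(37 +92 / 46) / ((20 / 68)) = 708 / 5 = 141.60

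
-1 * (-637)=637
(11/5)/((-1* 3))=-11/15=-0.73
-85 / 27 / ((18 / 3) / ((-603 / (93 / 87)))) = 165155 / 558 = 295.98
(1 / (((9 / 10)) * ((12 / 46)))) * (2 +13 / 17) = 5405 / 459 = 11.78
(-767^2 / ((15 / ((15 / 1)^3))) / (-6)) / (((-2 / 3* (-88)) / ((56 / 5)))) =185311035 / 44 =4211614.43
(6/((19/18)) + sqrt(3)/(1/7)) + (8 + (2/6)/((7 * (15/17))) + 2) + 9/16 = 7 * sqrt(3) + 1560953/95760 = 28.43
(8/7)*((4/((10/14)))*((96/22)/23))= 1536/1265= 1.21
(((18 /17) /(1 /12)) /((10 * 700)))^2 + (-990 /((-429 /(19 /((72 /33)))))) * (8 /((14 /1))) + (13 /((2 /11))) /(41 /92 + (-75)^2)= 17114235399876682 /1488682426765625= 11.50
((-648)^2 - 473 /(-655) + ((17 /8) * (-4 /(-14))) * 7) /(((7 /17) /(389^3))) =1100915968057139911 /18340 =60028133481850.59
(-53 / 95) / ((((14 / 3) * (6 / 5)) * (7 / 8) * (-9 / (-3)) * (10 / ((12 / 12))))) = -53 / 13965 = -0.00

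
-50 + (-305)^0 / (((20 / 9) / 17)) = -847 / 20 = -42.35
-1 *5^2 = -25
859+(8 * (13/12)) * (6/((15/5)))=2629/3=876.33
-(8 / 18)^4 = -0.04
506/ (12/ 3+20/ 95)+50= 170.18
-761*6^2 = -27396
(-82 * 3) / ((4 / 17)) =-2091 / 2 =-1045.50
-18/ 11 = -1.64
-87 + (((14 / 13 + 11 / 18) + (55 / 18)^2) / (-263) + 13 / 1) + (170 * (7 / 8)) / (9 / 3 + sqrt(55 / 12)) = 1584953293 / 58711068- 595 * sqrt(165) / 106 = -45.11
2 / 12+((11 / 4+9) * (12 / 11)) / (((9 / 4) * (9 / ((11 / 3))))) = 2.49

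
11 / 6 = 1.83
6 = 6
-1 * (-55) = 55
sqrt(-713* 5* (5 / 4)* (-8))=5* sqrt(1426)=188.81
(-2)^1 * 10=-20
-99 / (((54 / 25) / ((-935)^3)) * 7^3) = 224785103125 / 2058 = 109225025.81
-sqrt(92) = -9.59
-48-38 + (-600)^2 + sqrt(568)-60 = 2 *sqrt(142) + 359854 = 359877.83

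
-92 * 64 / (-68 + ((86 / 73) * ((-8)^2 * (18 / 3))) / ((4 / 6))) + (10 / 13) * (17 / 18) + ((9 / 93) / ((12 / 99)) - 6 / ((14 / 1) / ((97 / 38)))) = -198078437549 / 21501131652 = -9.21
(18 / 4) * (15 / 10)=27 / 4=6.75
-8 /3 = -2.67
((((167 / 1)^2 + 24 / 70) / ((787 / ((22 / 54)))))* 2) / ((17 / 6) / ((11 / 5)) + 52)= 472445468 / 871881885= 0.54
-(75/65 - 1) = -2/13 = -0.15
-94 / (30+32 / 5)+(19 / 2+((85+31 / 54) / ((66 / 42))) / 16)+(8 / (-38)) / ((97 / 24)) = 16368226891 / 1593944352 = 10.27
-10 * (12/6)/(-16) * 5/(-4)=-1.56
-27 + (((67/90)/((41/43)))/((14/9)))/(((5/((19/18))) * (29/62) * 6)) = -1211796491/44944200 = -26.96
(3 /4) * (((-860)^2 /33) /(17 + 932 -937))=46225 /33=1400.76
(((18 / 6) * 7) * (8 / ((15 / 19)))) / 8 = 133 / 5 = 26.60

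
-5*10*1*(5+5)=-500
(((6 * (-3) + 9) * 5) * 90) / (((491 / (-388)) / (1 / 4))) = 392850 / 491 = 800.10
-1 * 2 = -2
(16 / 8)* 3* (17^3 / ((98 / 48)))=707472 / 49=14438.20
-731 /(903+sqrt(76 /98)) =-32344557 /39955003+5117*sqrt(38) /39955003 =-0.81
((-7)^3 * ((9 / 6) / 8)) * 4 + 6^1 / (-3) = -1037 / 4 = -259.25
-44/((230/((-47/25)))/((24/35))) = 24816/100625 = 0.25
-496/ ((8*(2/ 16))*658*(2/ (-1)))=0.38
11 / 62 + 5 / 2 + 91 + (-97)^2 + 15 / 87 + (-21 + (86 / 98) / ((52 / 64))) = 5430523083 / 572663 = 9482.93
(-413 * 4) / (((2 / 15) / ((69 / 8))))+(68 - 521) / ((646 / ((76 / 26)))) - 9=-94477323 / 884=-106874.80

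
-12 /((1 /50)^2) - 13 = -30013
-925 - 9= -934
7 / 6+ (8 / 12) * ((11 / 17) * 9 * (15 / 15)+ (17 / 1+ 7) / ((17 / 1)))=611 / 102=5.99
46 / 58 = 23 / 29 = 0.79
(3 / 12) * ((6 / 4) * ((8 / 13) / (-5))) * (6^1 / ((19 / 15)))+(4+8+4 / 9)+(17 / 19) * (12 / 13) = 13.05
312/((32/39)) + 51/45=22883/60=381.38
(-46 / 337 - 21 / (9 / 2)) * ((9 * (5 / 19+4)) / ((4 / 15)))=-4425030 / 6403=-691.09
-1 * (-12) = 12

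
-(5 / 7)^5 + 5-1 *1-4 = -3125 / 16807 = -0.19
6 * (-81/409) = -486/409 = -1.19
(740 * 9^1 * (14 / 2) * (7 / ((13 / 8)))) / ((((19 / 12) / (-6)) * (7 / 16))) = -1739473.36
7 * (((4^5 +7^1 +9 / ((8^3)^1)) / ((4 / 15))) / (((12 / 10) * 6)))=92379175 / 24576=3758.92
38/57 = 2/3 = 0.67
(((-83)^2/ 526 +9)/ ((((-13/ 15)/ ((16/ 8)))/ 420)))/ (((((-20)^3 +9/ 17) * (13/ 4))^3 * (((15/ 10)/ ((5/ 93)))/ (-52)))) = -102330007808000/ 45048257963325105817211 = -0.00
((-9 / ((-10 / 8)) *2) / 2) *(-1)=-36 / 5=-7.20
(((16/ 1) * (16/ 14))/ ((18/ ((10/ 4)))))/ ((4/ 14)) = 80/ 9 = 8.89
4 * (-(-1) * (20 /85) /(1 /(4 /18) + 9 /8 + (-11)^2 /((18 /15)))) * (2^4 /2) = 3072 /43435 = 0.07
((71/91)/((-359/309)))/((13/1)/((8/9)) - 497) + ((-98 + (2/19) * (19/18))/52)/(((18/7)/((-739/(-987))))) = -6297717198937/11518733699928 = -0.55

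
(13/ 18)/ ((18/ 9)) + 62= 62.36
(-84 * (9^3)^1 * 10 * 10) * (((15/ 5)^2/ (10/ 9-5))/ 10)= 1417176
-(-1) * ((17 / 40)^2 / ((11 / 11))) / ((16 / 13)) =3757 / 25600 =0.15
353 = 353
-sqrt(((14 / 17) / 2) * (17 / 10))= -sqrt(70) / 10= -0.84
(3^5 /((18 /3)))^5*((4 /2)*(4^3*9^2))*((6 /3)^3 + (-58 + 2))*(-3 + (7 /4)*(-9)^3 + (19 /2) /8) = 69277705862497452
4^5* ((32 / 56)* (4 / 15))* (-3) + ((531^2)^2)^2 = 221219910865139006834051 / 35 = 6320568881861114480972.89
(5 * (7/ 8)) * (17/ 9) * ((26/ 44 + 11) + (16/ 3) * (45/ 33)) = 246925/ 1584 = 155.89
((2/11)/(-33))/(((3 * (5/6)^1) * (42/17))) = -34/38115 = -0.00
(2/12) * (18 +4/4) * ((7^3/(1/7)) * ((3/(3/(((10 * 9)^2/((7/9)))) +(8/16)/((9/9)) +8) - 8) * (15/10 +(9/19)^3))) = -535692596285/5735929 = -93392.47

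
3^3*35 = 945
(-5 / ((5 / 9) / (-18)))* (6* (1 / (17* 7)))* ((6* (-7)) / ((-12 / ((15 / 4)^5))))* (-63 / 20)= -2325054375 / 34816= -66781.20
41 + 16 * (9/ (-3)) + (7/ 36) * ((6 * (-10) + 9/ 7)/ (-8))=-535/ 96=-5.57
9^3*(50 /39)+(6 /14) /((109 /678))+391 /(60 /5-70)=535341407 /575302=930.54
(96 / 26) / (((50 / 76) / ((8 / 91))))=14592 / 29575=0.49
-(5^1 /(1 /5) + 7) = -32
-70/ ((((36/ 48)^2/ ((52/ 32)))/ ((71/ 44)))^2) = -29817515/ 19602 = -1521.15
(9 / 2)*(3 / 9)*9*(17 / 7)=459 / 14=32.79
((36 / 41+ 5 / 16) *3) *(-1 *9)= -21087 / 656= -32.14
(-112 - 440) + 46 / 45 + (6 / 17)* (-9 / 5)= -421984 / 765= -551.61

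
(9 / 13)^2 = 0.48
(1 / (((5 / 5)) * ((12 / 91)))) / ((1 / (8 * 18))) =1092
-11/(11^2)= -1/11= -0.09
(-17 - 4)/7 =-3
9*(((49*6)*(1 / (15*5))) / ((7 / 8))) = 1008 / 25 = 40.32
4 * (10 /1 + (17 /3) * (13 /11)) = 2204 /33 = 66.79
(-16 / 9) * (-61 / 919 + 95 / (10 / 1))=-16.77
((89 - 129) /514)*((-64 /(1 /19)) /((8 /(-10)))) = -30400 /257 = -118.29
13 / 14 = 0.93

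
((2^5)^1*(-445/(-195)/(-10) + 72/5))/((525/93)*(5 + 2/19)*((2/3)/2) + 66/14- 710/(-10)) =5.32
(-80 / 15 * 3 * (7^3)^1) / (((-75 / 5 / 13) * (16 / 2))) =594.53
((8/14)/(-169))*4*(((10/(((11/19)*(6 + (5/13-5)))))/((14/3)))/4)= -190/21021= -0.01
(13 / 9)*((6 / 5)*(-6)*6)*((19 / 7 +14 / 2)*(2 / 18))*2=-14144 / 105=-134.70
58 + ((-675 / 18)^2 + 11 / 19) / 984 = 4444391 / 74784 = 59.43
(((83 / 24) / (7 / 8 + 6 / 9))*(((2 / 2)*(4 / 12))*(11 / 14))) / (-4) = -0.15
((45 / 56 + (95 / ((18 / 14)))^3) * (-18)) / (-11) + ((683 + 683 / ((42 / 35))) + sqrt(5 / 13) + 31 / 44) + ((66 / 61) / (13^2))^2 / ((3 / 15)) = sqrt(65) / 13 + 438379675489566289 / 662840174997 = 661366.20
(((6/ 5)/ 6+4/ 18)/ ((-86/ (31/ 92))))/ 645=-589/ 229645800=-0.00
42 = 42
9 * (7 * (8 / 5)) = 504 / 5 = 100.80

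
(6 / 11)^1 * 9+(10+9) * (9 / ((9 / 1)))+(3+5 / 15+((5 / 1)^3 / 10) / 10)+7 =35.49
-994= -994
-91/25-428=-10791/25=-431.64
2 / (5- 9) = -1 / 2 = -0.50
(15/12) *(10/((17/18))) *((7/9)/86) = 175/1462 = 0.12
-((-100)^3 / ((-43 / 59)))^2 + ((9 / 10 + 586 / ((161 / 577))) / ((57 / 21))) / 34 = -517206979993745445019 / 274724420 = -1882639264444.51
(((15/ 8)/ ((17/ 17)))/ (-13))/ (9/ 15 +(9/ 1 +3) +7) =-75/ 10192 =-0.01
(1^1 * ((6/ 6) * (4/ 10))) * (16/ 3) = 32/ 15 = 2.13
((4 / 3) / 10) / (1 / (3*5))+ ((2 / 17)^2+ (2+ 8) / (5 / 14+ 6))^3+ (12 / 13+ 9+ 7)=5069958717329254 / 221211092444693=22.92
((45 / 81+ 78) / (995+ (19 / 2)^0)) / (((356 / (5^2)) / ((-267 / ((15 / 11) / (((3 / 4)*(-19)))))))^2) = 3027.98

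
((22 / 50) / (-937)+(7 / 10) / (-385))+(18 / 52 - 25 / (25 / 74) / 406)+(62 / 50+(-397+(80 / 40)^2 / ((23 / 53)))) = -1208607482029 / 3128019895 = -386.38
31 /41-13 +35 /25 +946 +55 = 202982 /205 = 990.16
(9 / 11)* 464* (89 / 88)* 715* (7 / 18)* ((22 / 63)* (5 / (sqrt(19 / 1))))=1677650* sqrt(19) / 171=42764.37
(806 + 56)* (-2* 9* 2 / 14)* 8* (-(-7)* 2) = -248256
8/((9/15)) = 40/3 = 13.33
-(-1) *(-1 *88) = -88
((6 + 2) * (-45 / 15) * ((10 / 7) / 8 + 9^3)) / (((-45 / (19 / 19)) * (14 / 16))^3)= 20907008 / 72930375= 0.29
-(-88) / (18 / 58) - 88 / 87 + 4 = 286.54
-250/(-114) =125/57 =2.19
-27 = -27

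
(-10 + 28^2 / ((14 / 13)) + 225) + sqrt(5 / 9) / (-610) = 943-sqrt(5) / 1830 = 943.00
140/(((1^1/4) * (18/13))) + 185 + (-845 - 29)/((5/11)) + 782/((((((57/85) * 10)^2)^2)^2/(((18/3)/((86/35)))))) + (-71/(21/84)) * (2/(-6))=-1266158568860707572407/1022176801240755840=-1238.69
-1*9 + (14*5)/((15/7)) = 71/3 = 23.67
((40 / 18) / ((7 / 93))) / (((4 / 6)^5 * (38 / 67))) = 395.29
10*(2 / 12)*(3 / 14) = 5 / 14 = 0.36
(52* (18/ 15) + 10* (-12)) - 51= -543/ 5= -108.60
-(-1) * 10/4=5/2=2.50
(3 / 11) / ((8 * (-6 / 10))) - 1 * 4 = -357 / 88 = -4.06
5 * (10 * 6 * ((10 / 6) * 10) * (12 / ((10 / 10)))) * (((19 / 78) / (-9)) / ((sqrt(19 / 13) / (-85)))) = 850000 * sqrt(247) / 117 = 114177.77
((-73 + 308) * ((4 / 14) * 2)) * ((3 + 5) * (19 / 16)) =8930 / 7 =1275.71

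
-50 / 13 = -3.85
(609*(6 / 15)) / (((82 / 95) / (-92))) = -1064532 / 41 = -25964.20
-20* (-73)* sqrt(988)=2920* sqrt(247)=45891.40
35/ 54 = 0.65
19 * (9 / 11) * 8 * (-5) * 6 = -41040 / 11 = -3730.91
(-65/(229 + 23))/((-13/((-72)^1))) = -10/7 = -1.43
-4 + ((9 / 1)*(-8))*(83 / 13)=-463.69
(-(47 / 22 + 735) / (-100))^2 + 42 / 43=55.31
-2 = -2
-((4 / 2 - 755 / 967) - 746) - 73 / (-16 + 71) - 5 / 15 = 118568537 / 159555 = 743.12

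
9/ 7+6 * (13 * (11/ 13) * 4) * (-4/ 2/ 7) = -519/ 7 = -74.14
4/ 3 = 1.33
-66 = -66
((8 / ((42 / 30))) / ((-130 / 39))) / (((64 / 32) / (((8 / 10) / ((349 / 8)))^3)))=-196608 / 37194980375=-0.00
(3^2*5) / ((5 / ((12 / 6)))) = 18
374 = 374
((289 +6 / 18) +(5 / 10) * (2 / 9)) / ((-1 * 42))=-2605 / 378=-6.89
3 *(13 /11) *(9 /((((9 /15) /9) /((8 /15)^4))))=53248 /1375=38.73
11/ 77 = 1/ 7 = 0.14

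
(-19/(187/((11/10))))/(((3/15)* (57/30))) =-5/17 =-0.29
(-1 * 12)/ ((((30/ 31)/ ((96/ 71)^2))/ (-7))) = 3999744/ 25205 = 158.69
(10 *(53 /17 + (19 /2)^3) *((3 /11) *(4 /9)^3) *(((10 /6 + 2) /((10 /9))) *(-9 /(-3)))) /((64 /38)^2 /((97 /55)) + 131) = 3642608408 /236820897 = 15.38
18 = 18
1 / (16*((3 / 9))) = 3 / 16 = 0.19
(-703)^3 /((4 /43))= -3734860965.25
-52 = -52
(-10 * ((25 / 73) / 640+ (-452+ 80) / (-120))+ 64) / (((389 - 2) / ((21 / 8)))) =1079057 / 4821504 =0.22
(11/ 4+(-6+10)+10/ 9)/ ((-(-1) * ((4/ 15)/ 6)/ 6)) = 4245/ 4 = 1061.25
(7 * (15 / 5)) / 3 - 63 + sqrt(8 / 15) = -56 + 2 * sqrt(30) / 15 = -55.27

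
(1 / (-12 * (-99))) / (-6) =-1 / 7128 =-0.00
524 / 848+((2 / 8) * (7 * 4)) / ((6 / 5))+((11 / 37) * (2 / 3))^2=16953629 / 2612052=6.49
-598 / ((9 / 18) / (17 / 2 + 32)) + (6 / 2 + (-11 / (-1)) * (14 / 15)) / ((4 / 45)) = -193155 / 4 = -48288.75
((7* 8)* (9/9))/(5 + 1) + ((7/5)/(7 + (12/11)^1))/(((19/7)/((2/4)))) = 475097/50730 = 9.37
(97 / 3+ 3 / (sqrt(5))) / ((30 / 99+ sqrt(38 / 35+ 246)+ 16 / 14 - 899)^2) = 88935 * (9 * sqrt(5)+ 485) / (-1036675+ 66 * sqrt(75670))^2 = 0.00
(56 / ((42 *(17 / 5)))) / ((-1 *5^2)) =-4 / 255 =-0.02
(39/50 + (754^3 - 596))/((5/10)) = 21433023439/25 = 857320937.56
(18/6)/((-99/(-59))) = 59/33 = 1.79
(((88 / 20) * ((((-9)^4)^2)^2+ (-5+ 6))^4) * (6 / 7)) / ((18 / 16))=4150144971363990235036448366631299243106085923713942967006664192 / 105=39525190203466573667013790000000000000000000000000000000000000.00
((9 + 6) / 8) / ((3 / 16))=10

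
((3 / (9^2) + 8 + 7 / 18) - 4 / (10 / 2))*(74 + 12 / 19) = 1459831 / 2565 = 569.13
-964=-964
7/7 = 1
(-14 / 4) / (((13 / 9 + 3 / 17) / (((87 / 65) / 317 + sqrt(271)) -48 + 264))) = -4766771457 / 10220080 -1071 * sqrt(271) / 496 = -501.96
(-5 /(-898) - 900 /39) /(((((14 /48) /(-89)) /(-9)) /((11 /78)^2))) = -8701405845 /6905171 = -1260.13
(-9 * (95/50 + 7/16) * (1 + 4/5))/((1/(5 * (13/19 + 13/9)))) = -153153/380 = -403.03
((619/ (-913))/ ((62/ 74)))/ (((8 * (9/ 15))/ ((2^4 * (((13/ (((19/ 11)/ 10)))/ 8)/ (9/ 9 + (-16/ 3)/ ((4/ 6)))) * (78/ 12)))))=96765175/ 4106508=23.56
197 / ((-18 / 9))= -197 / 2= -98.50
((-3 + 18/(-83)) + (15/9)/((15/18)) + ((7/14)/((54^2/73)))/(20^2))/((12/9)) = -235606741/258163200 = -0.91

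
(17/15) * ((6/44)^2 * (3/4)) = 153/9680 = 0.02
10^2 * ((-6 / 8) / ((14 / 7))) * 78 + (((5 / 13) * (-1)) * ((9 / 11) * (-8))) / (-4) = -418365 / 143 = -2925.63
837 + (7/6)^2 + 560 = 50341/36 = 1398.36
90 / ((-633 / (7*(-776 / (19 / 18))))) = 2933280 / 4009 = 731.67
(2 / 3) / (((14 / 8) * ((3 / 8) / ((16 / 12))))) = 256 / 189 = 1.35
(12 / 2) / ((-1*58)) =-3 / 29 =-0.10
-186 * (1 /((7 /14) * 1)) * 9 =-3348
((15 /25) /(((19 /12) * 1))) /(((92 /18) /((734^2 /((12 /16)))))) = 116371296 /2185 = 53259.17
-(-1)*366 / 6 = 61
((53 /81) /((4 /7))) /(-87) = -371 /28188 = -0.01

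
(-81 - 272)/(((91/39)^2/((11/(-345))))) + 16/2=56729/5635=10.07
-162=-162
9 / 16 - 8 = -119 / 16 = -7.44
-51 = -51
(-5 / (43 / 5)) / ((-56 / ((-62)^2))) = 24025 / 602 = 39.91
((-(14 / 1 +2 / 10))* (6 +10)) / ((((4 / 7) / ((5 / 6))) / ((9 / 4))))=-1491 / 2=-745.50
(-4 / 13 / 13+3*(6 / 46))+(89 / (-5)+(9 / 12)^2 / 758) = -4108767229 / 235707680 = -17.43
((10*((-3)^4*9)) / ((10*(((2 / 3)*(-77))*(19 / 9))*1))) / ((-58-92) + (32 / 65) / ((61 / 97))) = 78043095 / 1731156196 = 0.05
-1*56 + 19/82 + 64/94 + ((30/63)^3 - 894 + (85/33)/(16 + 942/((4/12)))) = -5402399301356/5692857093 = -948.98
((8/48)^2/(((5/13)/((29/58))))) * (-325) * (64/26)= -260/9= -28.89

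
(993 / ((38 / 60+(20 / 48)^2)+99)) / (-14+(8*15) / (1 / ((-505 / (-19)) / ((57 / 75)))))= 0.00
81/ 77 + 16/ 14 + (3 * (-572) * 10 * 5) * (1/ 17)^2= -6557759/ 22253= -294.69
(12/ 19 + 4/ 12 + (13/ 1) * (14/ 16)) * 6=5627/ 76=74.04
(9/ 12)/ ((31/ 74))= 111/ 62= 1.79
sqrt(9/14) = 3 * sqrt(14)/14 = 0.80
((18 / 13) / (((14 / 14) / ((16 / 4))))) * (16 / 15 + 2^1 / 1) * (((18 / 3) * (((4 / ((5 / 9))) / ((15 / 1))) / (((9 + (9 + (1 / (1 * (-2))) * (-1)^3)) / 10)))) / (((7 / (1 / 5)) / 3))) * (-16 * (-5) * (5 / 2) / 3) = 151.09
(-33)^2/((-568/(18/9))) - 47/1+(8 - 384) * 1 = -121221/284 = -426.83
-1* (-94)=94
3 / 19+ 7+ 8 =288 / 19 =15.16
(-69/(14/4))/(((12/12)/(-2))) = 276/7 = 39.43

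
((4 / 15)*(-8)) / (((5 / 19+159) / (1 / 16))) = -19 / 22695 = -0.00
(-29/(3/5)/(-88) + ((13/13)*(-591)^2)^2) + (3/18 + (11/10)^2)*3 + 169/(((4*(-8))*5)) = 121997216964.62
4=4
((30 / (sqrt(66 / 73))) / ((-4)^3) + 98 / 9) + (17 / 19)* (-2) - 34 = -4258 / 171 - 5* sqrt(4818) / 704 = -25.39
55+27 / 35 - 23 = 1147 / 35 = 32.77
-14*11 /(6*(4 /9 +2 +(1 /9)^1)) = -231 /23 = -10.04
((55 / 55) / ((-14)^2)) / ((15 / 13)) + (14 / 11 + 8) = 300023 / 32340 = 9.28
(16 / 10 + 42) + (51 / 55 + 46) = 4979 / 55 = 90.53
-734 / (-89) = 734 / 89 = 8.25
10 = 10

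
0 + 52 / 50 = 26 / 25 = 1.04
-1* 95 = -95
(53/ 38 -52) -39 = -3405/ 38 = -89.61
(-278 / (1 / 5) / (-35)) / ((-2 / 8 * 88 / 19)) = -2641 / 77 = -34.30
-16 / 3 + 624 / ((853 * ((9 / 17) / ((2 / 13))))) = -4368 / 853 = -5.12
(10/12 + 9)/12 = 59/72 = 0.82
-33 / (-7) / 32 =33 / 224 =0.15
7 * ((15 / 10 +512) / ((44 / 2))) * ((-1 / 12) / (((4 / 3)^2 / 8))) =-21567 / 352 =-61.27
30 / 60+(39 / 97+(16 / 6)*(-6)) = -2929 / 194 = -15.10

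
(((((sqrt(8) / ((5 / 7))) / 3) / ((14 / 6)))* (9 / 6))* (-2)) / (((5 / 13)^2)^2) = -77.55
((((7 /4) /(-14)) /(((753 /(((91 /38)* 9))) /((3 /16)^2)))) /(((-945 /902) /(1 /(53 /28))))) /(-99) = -3731 /5823521280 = -0.00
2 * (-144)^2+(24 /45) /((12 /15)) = 124418 /3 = 41472.67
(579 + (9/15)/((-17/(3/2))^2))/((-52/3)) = -10039941/300560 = -33.40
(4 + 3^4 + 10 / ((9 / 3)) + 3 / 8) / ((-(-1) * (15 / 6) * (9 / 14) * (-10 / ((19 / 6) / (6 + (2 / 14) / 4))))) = -1982099 / 684450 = -2.90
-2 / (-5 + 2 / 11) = 22 / 53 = 0.42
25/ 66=0.38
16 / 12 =4 / 3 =1.33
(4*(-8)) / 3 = -32 / 3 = -10.67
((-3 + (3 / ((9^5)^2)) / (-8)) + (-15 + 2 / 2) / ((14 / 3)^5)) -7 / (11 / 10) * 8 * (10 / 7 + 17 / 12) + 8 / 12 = -147.19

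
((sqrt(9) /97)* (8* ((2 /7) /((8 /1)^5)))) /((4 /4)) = 3 /1390592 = 0.00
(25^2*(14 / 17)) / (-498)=-4375 / 4233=-1.03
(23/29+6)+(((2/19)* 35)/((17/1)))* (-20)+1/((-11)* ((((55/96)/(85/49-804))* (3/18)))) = 212781008907/277684715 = 766.27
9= 9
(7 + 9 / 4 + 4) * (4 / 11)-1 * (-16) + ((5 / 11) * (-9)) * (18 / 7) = 793 / 77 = 10.30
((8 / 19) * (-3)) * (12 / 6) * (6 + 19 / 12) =-364 / 19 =-19.16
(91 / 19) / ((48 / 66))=1001 / 152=6.59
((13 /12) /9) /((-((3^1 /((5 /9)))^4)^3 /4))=-3173828125 /4052555153018976267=-0.00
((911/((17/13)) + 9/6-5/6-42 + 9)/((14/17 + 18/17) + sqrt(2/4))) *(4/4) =2168320/5277-575960 *sqrt(2)/5277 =256.55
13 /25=0.52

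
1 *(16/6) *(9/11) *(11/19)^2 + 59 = 21563/361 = 59.73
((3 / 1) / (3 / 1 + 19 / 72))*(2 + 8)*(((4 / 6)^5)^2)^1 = 16384 / 102789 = 0.16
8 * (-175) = -1400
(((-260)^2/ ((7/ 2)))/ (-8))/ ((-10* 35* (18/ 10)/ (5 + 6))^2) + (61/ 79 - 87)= -190873267/ 2194857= -86.96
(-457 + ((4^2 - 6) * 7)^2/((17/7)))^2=703893961/289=2435619.24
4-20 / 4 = -1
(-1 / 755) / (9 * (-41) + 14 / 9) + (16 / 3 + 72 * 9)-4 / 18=653.11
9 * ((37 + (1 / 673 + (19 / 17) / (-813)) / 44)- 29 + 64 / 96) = 483679857 / 6201022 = 78.00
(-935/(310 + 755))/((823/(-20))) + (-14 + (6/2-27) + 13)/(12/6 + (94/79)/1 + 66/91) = -6.36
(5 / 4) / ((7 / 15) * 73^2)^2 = 1125 / 5566055236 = 0.00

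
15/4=3.75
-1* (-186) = 186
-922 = -922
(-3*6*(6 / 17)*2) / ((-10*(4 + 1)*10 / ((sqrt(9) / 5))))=162 / 10625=0.02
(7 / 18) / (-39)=-7 / 702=-0.01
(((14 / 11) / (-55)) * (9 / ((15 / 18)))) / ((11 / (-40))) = 6048 / 6655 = 0.91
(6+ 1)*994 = 6958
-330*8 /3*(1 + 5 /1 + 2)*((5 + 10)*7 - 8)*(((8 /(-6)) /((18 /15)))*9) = 6828800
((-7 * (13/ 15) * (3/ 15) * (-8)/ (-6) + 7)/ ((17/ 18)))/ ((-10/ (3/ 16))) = -3633/ 34000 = -0.11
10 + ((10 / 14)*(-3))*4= 10 / 7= 1.43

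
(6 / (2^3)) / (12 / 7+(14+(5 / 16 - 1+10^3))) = 84 / 113683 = 0.00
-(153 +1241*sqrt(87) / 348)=-153 - 1241*sqrt(87) / 348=-186.26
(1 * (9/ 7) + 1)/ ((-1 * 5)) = -16/ 35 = -0.46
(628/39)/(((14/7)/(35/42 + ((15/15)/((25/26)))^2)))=1127417/73125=15.42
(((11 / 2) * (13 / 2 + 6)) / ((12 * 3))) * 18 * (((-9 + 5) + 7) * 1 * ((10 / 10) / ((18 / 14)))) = 1925 / 24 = 80.21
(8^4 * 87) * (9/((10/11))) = 17639424/5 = 3527884.80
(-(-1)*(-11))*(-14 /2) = 77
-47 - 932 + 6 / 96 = -978.94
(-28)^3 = -21952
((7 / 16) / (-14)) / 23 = -1 / 736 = -0.00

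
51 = 51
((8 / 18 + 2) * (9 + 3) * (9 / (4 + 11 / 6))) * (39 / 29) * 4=247104 / 1015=243.45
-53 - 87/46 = -2525/46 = -54.89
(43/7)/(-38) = -43/266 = -0.16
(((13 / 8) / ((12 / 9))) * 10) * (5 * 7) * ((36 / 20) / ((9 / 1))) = 1365 / 16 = 85.31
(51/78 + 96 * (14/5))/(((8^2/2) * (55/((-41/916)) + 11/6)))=-187329/27295840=-0.01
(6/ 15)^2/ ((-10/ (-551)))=1102/ 125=8.82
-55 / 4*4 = -55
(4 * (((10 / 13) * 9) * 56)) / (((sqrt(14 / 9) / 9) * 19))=38880 * sqrt(14) / 247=588.97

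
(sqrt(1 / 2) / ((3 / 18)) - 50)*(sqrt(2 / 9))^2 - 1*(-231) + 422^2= 2*sqrt(2) / 3 + 1604735 / 9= 178304.83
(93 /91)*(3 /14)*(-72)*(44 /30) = -23.13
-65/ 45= -13/ 9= -1.44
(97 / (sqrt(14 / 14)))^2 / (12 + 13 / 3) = 28227 / 49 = 576.06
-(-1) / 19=1 / 19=0.05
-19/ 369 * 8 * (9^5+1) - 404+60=-9102536/ 369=-24668.12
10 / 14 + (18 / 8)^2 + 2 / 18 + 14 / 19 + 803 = 15505933 / 19152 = 809.62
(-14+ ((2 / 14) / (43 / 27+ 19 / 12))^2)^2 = 6511771789802500 / 33232930569601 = 195.94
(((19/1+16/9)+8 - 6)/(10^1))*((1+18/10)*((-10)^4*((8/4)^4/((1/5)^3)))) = 1148000000/9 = 127555555.56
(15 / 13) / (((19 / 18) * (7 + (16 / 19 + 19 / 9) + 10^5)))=1215 / 111161063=0.00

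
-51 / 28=-1.82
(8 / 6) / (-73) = -4 / 219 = -0.02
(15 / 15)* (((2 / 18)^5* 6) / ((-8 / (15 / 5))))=-1 / 26244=-0.00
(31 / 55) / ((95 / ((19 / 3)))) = 31 / 825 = 0.04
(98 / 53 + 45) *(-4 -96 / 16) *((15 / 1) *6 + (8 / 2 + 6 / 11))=-25823200 / 583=-44293.65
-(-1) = 1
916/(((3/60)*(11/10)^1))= 16654.55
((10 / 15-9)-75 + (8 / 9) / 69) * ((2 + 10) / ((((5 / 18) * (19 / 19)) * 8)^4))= -41.00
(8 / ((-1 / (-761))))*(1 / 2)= 3044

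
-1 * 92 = -92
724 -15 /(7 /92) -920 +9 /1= -2689 /7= -384.14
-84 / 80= -21 / 20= -1.05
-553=-553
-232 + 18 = -214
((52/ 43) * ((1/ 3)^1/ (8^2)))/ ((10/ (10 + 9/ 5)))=767/ 103200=0.01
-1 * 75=-75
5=5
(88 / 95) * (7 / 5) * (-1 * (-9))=5544 / 475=11.67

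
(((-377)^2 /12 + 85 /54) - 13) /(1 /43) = 54950861 /108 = 508804.27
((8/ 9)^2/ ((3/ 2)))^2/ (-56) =-2048/ 413343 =-0.00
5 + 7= 12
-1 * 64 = -64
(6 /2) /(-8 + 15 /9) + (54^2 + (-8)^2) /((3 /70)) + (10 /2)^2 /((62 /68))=122913013 /1767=69560.28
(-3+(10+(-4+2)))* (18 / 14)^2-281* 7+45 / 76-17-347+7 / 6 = -25929943 / 11172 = -2320.98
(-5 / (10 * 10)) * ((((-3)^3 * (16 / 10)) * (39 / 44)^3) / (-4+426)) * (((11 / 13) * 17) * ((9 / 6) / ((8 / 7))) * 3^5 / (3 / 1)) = 3562603317 / 653593600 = 5.45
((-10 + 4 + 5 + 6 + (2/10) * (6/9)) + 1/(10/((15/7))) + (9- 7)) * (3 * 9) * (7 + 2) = 124983/70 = 1785.47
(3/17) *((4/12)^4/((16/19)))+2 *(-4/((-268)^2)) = 81619/32967216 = 0.00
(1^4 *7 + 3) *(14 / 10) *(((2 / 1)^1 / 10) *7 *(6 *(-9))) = -5292 / 5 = -1058.40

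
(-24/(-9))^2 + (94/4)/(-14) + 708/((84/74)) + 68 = 175681/252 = 697.15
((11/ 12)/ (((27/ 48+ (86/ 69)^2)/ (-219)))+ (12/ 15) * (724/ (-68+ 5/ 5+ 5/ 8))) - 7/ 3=-9066803323/ 85589235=-105.93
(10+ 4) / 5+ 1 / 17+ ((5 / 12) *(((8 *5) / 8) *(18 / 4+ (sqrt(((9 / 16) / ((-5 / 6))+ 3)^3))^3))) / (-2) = -24935067 *sqrt(930) / 16384000 - 2487 / 1360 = -48.24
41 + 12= 53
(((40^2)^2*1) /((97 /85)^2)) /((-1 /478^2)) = -4226040064000000 /9409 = -449148694228.93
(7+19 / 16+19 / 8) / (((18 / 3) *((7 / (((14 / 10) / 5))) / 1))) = 0.07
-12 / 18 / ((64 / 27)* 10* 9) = -1 / 320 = -0.00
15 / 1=15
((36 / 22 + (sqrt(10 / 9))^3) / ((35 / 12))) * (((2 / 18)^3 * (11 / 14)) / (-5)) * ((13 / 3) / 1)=-52 / 99225-572 * sqrt(10) / 4822335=-0.00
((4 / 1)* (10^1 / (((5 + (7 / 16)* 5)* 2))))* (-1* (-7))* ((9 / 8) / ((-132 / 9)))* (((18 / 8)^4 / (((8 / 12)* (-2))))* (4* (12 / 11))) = 11160261 / 89056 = 125.32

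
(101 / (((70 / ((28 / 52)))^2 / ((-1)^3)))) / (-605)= 101 / 10224500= 0.00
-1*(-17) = 17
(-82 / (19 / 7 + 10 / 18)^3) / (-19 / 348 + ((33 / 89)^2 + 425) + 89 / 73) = -515736217934217 / 93737037937528607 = -0.01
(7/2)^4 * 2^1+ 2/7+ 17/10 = 84591/280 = 302.11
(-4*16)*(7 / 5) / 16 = -28 / 5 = -5.60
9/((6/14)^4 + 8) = 21609/19289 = 1.12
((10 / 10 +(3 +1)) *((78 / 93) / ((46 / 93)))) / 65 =3 / 23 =0.13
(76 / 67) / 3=76 / 201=0.38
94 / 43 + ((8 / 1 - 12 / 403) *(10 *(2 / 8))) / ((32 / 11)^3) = 850449183 / 283918336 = 3.00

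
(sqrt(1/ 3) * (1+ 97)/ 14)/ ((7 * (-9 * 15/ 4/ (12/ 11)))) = -16 * sqrt(3)/ 1485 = -0.02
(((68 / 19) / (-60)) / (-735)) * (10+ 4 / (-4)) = 17 / 23275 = 0.00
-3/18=-1/6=-0.17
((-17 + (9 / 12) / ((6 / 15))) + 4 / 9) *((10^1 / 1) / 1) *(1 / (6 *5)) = -1057 / 216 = -4.89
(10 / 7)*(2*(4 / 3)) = 80 / 21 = 3.81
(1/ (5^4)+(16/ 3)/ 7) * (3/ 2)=10021/ 8750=1.15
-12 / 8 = -3 / 2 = -1.50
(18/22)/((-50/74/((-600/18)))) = 444/11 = 40.36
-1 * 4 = -4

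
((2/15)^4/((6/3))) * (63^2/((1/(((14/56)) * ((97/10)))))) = 4753/3125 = 1.52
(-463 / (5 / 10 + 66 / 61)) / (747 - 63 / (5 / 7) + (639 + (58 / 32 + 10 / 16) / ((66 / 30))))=-49707680 / 220606527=-0.23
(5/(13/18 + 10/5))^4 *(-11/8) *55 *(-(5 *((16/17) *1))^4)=203233536000000000/481481944321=422100.02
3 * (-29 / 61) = -87 / 61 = -1.43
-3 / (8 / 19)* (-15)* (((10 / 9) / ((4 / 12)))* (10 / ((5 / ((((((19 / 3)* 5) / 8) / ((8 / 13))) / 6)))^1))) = 586625 / 768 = 763.83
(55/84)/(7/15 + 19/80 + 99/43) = 47300/217189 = 0.22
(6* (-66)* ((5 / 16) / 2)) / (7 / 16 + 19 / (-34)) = 510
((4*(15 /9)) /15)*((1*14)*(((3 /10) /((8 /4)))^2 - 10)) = -27937 /450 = -62.08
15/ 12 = 5/ 4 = 1.25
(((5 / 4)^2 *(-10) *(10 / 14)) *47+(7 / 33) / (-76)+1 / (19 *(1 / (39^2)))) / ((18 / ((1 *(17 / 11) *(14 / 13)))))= -265326055 / 6455592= -41.10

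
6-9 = -3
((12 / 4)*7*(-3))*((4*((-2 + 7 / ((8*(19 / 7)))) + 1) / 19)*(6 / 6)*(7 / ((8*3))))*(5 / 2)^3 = 1892625 / 46208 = 40.96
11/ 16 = 0.69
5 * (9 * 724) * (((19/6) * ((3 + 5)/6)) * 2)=275120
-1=-1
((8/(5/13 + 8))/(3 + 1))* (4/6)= 52/327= 0.16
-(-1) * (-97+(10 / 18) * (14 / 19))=-16517 / 171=-96.59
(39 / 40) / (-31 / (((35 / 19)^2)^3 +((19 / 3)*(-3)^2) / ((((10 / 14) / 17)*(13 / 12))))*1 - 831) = -154004518024539 / 131263027260461840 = -0.00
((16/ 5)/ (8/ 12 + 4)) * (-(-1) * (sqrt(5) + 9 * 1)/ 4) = 6 * sqrt(5)/ 35 + 54/ 35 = 1.93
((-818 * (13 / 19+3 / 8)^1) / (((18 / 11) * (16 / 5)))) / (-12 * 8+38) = 3621695 / 1269504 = 2.85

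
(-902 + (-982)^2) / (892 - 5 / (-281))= 270721582 / 250657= 1080.05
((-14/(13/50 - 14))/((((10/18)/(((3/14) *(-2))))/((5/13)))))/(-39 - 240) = 100/92287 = 0.00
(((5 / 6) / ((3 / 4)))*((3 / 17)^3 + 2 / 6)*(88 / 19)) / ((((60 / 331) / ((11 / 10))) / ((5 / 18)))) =200014694 / 68049963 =2.94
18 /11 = 1.64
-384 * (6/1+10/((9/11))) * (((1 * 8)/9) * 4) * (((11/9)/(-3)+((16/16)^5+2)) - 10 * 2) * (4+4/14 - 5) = -309347.13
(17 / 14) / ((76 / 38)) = 0.61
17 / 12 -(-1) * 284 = 3425 / 12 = 285.42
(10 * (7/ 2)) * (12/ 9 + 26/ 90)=511/ 9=56.78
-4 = -4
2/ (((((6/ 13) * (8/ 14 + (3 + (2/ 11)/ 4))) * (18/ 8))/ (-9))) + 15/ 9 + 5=1044/ 557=1.87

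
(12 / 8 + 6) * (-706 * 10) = -52950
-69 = -69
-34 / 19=-1.79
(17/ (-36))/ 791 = -17/ 28476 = -0.00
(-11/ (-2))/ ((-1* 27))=-11/ 54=-0.20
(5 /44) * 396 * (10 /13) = 450 /13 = 34.62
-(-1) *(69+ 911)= 980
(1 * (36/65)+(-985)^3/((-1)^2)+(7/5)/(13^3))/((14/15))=-15747079191801/15379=-1023933883.33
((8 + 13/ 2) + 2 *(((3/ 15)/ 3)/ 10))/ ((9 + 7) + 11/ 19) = 5909/ 6750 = 0.88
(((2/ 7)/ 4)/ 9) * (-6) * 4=-4/ 21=-0.19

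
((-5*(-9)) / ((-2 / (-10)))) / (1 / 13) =2925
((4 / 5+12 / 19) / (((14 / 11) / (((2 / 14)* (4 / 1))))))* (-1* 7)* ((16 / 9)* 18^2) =-2591.57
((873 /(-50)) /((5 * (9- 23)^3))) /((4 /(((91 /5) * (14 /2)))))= 0.04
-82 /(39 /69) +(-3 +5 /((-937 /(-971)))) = -1740610 /12181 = -142.90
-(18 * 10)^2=-32400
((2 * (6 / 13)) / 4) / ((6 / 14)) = 7 / 13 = 0.54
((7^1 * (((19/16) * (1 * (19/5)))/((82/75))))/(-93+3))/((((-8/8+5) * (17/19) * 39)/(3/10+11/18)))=-48013/22913280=-0.00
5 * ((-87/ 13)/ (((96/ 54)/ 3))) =-11745/ 208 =-56.47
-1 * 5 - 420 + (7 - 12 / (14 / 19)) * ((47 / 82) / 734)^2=-10777221291985 / 25358167408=-425.00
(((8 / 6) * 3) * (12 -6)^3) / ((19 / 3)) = 2592 / 19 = 136.42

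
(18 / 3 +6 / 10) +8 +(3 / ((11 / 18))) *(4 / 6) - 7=10.87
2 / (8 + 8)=1 / 8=0.12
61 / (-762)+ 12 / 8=1.42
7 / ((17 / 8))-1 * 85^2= -122769 / 17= -7221.71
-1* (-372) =372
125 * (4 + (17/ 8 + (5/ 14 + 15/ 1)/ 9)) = 493375/ 504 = 978.92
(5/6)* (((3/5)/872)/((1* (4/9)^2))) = 81/27904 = 0.00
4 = 4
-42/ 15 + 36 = 166/ 5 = 33.20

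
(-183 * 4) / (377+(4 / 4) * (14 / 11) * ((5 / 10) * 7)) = -2013 / 1049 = -1.92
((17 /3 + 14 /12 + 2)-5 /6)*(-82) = -656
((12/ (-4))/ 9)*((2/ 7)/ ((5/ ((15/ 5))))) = -2/ 35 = -0.06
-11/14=-0.79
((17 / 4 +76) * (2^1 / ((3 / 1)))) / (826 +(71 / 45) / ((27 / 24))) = 43335 / 670196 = 0.06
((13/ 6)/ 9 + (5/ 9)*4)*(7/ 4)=931/ 216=4.31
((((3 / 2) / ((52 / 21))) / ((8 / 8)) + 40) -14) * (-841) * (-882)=1026227727 / 52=19735148.60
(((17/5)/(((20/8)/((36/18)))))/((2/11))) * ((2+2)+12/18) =5236/75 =69.81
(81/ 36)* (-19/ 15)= -57/ 20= -2.85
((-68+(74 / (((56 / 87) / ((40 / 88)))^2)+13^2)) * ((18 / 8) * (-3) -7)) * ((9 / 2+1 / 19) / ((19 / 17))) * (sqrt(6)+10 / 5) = -384739458365 * sqrt(6) / 49812224 -384739458365 / 24906112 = -34366.95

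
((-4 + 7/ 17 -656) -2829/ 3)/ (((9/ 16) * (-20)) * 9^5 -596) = 108976/ 45213013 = 0.00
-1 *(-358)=358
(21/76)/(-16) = -21/1216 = -0.02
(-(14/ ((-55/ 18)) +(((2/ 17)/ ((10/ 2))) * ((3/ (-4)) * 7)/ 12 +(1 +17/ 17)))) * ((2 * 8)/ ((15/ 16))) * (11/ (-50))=-103408/ 10625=-9.73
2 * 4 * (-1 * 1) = -8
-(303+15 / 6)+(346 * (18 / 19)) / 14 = -75035 / 266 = -282.09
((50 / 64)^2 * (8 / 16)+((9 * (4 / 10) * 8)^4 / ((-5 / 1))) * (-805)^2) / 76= -22826097749970643 / 19456000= -1173216372.84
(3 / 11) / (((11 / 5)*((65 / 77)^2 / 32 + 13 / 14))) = 23520 / 180401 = 0.13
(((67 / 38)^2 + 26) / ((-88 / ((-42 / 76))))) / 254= 882693 / 1226498944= 0.00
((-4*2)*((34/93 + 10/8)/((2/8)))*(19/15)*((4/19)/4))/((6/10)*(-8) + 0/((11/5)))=601/837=0.72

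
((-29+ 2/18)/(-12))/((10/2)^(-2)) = 1625/27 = 60.19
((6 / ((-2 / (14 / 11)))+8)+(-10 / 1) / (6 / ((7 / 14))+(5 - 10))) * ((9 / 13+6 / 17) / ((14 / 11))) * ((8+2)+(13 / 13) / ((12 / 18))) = 40227 / 1547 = 26.00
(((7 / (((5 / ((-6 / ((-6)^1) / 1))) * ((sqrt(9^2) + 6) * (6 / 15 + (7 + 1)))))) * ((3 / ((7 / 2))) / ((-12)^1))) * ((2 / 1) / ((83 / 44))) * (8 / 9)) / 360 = -22 / 10588725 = -0.00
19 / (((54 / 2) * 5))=19 / 135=0.14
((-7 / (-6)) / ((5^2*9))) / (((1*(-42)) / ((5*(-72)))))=0.04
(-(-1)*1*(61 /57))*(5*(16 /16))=305 /57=5.35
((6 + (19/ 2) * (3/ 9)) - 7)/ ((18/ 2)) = 13/ 54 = 0.24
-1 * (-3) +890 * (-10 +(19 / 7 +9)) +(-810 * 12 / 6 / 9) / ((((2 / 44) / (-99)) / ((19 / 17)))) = 52323237 / 119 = 439691.07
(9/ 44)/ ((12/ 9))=27/ 176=0.15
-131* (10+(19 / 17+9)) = -44802 / 17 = -2635.41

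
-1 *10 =-10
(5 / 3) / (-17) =-5 / 51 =-0.10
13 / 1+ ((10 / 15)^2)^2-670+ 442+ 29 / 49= -850202 / 3969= -214.21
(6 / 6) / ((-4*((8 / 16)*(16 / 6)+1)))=-3 / 28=-0.11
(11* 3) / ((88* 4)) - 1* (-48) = 1539 / 32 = 48.09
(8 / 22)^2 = 16 / 121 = 0.13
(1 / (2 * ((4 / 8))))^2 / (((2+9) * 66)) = 1 / 726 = 0.00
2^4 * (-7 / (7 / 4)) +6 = -58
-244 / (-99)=244 / 99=2.46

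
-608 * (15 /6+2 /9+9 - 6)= -31312 /9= -3479.11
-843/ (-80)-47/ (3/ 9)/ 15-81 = -6389/ 80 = -79.86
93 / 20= 4.65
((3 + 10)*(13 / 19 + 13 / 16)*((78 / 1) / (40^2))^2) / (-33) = -599781 / 428032000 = -0.00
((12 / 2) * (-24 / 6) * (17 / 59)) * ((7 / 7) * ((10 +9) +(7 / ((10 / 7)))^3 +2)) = -7071099 / 7375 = -958.79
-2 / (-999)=2 / 999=0.00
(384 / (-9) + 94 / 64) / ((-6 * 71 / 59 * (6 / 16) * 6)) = 233345 / 92016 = 2.54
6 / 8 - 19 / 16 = -7 / 16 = -0.44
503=503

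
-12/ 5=-2.40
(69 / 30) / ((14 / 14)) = 23 / 10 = 2.30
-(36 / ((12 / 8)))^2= -576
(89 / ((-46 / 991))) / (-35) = 88199 / 1610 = 54.78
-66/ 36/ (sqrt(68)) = -0.22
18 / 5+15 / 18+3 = 223 / 30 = 7.43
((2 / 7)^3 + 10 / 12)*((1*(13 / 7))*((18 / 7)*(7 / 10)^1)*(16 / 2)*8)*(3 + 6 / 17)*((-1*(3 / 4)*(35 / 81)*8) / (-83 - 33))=6967376 / 507297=13.73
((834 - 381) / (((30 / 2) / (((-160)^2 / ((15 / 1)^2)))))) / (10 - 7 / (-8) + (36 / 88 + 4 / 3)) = 13606912 / 49965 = 272.33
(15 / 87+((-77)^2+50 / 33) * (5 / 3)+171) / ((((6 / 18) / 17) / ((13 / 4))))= 6380038171 / 3828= 1666676.64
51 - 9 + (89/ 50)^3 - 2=5704969/ 125000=45.64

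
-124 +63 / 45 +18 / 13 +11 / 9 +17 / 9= -69091 / 585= -118.10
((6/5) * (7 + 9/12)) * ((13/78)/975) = 31/19500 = 0.00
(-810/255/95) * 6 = -324/1615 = -0.20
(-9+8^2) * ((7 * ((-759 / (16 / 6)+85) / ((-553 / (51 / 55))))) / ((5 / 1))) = 25.77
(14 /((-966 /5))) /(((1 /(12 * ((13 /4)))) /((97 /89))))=-6305 /2047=-3.08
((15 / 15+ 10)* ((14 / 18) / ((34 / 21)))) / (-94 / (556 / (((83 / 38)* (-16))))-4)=203357 / 73440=2.77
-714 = -714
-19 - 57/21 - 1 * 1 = -159/7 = -22.71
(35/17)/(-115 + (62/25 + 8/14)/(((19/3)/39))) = -116375/5438249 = -0.02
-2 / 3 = -0.67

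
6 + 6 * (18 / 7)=150 / 7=21.43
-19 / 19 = -1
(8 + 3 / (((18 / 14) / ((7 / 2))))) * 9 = 291 / 2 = 145.50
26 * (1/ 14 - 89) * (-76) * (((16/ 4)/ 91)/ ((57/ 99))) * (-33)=-21692880/ 49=-442711.84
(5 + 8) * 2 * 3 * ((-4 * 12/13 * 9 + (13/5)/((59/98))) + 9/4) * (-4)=2453982/295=8318.58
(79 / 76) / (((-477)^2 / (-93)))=-2449 / 5764068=-0.00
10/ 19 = 0.53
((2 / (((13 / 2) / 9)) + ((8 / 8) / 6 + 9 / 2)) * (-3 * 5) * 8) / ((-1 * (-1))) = -11600 / 13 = -892.31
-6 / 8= -3 / 4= -0.75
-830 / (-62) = 415 / 31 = 13.39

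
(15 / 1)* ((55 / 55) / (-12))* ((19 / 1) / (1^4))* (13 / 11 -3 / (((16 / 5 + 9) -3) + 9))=-48355 / 2002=-24.15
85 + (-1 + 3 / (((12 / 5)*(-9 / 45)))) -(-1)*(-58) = 79 / 4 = 19.75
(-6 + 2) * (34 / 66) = -2.06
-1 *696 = -696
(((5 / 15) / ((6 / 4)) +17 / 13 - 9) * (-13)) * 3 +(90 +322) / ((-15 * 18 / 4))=38506 / 135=285.23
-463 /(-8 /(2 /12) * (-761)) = -0.01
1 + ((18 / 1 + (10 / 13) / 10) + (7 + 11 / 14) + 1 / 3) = 14849 / 546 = 27.20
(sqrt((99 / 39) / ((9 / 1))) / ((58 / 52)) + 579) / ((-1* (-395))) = 2* sqrt(429) / 34365 + 579 / 395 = 1.47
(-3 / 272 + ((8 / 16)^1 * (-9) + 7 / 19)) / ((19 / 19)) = -21409 / 5168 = -4.14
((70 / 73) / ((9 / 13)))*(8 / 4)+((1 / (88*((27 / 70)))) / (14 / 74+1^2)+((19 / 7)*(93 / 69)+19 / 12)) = 4937344771 / 614352816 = 8.04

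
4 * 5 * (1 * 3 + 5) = 160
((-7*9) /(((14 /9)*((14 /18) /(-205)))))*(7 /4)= 149445 /8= 18680.62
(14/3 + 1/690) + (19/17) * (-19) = -194333/11730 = -16.57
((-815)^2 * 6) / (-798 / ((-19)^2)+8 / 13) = -492190725 / 197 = -2498430.08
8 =8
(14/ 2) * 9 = 63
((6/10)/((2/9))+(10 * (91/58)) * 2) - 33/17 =158441/4930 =32.14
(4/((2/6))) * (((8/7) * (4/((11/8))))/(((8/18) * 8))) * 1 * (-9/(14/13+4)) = -16848/847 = -19.89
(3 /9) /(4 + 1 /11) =11 /135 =0.08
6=6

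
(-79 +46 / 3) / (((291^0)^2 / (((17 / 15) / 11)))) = -3247 / 495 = -6.56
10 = 10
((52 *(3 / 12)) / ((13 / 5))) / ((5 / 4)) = 4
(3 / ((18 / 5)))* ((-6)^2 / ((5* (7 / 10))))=60 / 7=8.57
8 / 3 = 2.67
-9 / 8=-1.12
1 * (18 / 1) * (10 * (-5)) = -900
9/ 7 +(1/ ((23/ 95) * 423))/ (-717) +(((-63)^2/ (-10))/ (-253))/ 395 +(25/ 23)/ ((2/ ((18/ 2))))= 6.18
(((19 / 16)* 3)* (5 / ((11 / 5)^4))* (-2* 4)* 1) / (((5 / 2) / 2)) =-4.87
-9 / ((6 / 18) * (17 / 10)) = -270 / 17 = -15.88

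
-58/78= -29/39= -0.74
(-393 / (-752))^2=154449 / 565504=0.27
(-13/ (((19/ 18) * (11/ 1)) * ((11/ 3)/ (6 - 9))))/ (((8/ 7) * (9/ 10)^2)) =2275/ 2299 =0.99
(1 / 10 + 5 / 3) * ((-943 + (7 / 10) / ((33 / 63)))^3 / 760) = -1941012.90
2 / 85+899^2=808201.02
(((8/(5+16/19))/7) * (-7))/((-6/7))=532/333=1.60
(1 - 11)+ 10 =0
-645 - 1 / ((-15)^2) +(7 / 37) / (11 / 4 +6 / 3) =-102017278 / 158175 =-644.96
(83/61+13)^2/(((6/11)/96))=135058176/3721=36296.20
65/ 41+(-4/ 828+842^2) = 708965.58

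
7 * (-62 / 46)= -217 / 23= -9.43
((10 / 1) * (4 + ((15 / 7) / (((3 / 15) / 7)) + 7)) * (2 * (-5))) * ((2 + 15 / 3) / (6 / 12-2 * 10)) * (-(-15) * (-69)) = -41538000 / 13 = -3195230.77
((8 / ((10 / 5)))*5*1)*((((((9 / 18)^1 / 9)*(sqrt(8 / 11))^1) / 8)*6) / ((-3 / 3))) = -5*sqrt(22) / 33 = -0.71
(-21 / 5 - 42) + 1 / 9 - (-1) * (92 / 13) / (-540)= -80909 / 1755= -46.10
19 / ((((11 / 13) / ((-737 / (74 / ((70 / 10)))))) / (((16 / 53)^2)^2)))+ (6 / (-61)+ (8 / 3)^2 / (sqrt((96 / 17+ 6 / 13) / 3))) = -233304235646 / 17808815617+ 32 * sqrt(442) / 135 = -8.12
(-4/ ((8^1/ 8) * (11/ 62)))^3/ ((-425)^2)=-0.06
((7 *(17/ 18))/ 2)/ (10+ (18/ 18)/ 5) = 35/ 108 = 0.32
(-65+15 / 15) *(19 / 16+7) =-524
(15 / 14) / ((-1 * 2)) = -15 / 28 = -0.54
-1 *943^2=-889249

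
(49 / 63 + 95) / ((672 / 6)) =431 / 504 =0.86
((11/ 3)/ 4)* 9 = 33/ 4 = 8.25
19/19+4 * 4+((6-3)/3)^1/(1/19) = 36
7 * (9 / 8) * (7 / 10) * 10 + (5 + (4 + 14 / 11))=5755 / 88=65.40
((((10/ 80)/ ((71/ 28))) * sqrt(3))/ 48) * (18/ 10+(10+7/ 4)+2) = 2177 * sqrt(3)/ 136320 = 0.03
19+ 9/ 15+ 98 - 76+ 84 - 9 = 583/ 5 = 116.60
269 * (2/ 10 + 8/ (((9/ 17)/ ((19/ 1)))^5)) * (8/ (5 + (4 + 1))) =151316007730699444/ 1476225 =102501995109.62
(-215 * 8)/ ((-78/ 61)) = 52460/ 39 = 1345.13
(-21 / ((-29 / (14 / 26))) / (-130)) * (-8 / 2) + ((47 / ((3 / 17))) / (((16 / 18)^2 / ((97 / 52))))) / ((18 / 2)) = 438354729 / 6273280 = 69.88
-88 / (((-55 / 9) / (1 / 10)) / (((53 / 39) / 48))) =53 / 1300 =0.04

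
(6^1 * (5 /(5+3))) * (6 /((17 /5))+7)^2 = 333015 /1156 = 288.08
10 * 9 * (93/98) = 4185/49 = 85.41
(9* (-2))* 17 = -306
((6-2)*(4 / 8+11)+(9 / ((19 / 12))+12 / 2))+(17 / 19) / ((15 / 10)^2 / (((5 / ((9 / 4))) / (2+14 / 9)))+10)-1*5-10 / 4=201 / 4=50.25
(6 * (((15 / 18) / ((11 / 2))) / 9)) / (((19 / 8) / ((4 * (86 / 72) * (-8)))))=-27520 / 16929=-1.63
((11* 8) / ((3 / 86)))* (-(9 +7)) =-121088 / 3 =-40362.67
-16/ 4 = -4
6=6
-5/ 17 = -0.29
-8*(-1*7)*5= 280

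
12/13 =0.92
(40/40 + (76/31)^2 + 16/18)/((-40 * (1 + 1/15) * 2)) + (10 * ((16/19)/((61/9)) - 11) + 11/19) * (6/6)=-92614904231/855397632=-108.27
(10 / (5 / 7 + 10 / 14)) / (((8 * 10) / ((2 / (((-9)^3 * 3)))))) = -7 / 87480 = -0.00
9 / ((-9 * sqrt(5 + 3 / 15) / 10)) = -5 * sqrt(130) / 13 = -4.39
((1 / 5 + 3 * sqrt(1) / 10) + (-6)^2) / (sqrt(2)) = 73 * sqrt(2) / 4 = 25.81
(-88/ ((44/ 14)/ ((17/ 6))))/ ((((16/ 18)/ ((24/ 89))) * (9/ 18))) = -4284/ 89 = -48.13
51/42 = 1.21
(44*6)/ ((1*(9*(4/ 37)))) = 814/ 3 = 271.33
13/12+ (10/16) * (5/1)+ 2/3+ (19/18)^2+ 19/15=23509/3240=7.26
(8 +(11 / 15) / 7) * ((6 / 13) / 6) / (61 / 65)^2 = 0.71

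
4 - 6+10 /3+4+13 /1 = 55 /3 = 18.33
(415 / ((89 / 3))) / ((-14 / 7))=-1245 / 178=-6.99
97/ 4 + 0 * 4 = 97/ 4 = 24.25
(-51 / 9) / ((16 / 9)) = -51 / 16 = -3.19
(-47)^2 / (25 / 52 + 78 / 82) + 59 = 4889715 / 3053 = 1601.61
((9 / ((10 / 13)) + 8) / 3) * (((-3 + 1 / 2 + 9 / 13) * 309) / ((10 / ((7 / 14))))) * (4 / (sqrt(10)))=-953677 * sqrt(10) / 13000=-231.98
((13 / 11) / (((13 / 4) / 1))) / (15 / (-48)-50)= -64 / 8855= -0.01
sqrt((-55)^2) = 55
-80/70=-8/7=-1.14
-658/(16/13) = -4277/8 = -534.62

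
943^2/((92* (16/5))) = 193315/64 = 3020.55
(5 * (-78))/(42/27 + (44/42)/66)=-2730/11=-248.18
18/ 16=9/ 8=1.12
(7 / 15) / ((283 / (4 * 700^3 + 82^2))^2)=13176817154908485232 / 1201335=10968478530059.05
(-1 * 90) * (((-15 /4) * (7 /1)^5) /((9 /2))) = 1260525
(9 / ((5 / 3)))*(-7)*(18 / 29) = -3402 / 145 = -23.46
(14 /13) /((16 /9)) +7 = 791 /104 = 7.61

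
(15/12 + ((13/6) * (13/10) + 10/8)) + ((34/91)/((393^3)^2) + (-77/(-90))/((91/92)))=8290090401871597147/1341086176313829036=6.18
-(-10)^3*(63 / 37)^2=3969000 / 1369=2899.20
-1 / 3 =-0.33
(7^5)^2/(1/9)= 2542277241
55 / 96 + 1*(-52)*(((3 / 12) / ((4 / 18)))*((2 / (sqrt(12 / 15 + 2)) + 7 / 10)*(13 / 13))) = -117*sqrt(70) / 14 - 19381 / 480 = -110.30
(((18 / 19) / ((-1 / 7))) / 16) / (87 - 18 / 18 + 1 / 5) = -315 / 65512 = -0.00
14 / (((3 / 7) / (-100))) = -3266.67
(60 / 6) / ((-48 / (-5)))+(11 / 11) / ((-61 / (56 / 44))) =16439 / 16104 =1.02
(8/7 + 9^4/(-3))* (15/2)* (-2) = 32787.86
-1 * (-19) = 19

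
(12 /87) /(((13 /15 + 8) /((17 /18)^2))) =1445 /104139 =0.01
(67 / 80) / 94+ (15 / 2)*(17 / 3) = 319667 / 7520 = 42.51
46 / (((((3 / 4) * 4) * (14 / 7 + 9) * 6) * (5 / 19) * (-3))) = -0.29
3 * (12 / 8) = 9 / 2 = 4.50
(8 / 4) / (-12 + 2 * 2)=-1 / 4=-0.25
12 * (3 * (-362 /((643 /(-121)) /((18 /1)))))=28383696 /643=44142.61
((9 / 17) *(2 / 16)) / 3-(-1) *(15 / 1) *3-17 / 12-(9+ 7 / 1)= 11263 / 408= 27.61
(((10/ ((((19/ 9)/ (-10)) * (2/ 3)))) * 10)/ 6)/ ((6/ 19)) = -375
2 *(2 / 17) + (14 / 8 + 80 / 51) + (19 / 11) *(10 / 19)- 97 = -207653 / 2244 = -92.54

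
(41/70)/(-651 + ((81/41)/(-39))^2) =-11647649/12945884700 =-0.00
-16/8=-2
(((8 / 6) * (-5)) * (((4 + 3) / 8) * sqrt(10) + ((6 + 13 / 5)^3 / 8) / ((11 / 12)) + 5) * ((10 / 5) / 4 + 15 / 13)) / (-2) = 520.97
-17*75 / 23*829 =-1056975 / 23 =-45955.43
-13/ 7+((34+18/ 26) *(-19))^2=513992130/ 1183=434481.94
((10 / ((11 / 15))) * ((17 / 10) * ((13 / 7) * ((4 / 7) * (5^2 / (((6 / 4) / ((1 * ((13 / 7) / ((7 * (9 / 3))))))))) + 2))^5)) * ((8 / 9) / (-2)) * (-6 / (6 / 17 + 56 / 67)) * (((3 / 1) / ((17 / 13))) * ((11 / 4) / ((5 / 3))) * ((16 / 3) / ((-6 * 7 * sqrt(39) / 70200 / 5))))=-2286977938938305814283323867392000 * sqrt(39) / 2480947343447538652440579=-5756741548.25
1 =1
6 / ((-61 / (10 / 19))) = -60 / 1159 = -0.05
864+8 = 872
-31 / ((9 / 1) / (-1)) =31 / 9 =3.44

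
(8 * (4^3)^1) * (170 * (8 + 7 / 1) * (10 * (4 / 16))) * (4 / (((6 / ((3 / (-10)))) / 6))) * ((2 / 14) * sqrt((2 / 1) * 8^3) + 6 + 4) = -399513600 / 7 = -57073371.43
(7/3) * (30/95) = 14/19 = 0.74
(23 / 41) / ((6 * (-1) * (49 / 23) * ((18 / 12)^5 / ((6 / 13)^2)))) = -33856 / 27501201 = -0.00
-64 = -64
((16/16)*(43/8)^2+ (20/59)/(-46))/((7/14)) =2508453/43424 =57.77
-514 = -514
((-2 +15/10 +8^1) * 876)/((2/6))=19710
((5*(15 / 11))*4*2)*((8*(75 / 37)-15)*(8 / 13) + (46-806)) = -19920000 / 481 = -41413.72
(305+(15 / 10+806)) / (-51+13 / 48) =-10680 / 487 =-21.93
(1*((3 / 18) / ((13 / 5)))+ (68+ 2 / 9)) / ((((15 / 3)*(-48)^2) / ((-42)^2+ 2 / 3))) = 42296413 / 4043520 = 10.46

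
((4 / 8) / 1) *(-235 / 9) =-235 / 18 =-13.06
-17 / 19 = -0.89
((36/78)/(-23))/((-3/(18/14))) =18/2093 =0.01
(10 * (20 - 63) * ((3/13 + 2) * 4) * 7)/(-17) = 349160/221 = 1579.91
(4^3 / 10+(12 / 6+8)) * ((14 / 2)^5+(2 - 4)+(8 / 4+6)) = 1378666 / 5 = 275733.20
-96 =-96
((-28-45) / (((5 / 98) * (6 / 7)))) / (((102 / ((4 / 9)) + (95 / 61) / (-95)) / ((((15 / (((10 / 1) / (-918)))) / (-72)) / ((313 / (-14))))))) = 545274303 / 87630610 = 6.22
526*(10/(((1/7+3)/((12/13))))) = 220920/143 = 1544.90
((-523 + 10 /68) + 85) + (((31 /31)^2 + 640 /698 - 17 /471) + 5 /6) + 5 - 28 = -458.14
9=9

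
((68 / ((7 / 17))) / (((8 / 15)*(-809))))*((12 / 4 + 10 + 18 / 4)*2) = -13.40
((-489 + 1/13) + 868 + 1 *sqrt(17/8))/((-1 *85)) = -4928/1105 - sqrt(34)/340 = -4.48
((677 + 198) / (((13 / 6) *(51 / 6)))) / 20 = 525 / 221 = 2.38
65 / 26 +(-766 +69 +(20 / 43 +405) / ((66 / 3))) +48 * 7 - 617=-41154 / 43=-957.07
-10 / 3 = -3.33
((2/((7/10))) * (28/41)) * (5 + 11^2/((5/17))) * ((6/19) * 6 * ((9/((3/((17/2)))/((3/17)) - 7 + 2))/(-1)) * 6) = 21586176/779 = 27710.11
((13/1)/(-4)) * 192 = -624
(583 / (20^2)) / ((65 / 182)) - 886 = -881919 / 1000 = -881.92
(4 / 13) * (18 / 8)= 9 / 13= 0.69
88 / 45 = 1.96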